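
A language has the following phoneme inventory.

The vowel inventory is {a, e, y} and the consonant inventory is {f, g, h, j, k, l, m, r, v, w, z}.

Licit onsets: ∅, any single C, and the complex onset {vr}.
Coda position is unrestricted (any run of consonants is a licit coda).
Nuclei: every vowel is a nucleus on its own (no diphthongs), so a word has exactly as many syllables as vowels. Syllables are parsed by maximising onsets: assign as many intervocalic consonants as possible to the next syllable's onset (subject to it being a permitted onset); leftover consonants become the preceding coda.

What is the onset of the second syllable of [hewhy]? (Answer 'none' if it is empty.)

h

Vowels present: e, y; each is a nucleus, giving 2 syllables.
V1 /e/ – V2 /y/: /wh/ splits as /w/ + /h/ (/h/ is the longest suffix that is a licit onset).
Putting it together: hew.hy.
Syllable 2 is /hy/: onset /h/, nucleus /y/, coda ∅.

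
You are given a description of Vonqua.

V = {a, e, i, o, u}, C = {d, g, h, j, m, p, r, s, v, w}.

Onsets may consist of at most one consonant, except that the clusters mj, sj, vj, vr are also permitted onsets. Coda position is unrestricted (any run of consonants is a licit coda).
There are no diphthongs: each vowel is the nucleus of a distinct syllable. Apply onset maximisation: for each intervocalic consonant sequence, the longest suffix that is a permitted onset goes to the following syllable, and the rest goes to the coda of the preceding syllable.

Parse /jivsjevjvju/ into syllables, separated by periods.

jiv.sjevj.vju

Vowels present: i, e, u; each is a nucleus, giving 3 syllables.
/i…e/ gap (V1→V2): /vsj/ splits as /v/ + /sj/ (/sj/ is the longest suffix that is a licit onset).
/e…u/ gap (V2→V3): /vjvj/ — longest licit onset from the right is /vj/, leaving /vj/ as coda.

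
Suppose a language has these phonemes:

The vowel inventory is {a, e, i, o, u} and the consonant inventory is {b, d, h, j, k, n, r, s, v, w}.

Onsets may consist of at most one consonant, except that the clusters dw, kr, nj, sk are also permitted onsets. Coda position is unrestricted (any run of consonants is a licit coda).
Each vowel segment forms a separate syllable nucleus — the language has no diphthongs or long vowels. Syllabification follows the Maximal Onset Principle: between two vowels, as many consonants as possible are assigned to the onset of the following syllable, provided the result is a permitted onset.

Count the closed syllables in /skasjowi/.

Nuclei (vowels): a, o, i → 3 syllables.
σ1/σ2 boundary: /sj/ splits as /s/ + /j/ (/j/ is the longest suffix that is a licit onset).
σ2/σ3 boundary: /w/ → onset of the next syllable (single consonants are always licit onsets).
Syllabification: skas.jo.wi.
Classifying each syllable: /skas/ (closed), /jo/ (open), /wi/ (open).
Closed syllables: 1.

1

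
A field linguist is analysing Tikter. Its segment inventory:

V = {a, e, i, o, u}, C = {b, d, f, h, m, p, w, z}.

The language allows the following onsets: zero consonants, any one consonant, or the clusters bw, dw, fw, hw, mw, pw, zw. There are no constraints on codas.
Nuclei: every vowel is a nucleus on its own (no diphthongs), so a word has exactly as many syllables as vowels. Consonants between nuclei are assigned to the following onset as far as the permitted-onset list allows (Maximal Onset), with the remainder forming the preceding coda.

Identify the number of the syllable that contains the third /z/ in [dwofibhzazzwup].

The vowels are o, i, a, u — 4 nuclei, so 4 syllables.
/o…i/ gap (V1→V2): just /f/ — single C goes to the following onset.
/i…a/ gap (V2→V3): /bhz/; trying suffixes from longest down, /z/ is the first permitted one, so coda /bh/ | onset /z/.
/a…u/ gap (V3→V4): cluster /zzw/ — the longest permitted-onset suffix is /zw/; onset = /zw/, preceding coda = /z/.
So the parse is dwo.fibh.zaz.zwup.
The third /z/ is in the onset of syllable 4 (/zwup/).

4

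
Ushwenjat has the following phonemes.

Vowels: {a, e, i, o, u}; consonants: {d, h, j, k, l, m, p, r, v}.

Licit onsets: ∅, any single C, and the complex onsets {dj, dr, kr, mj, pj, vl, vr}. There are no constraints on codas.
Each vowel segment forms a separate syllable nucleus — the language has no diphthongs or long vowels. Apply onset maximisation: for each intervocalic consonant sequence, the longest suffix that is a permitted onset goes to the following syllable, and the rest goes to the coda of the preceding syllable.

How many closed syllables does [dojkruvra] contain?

1

The vowels are o, u, a — 3 nuclei, so 3 syllables.
σ1/σ2 boundary: /jkr/; trying suffixes from longest down, /kr/ is the first permitted one, so coda /j/ | onset /kr/.
σ2/σ3 boundary: cluster /vr/ — /vr/ is itself a permitted onset, so the whole cluster goes right; preceding coda = ∅.
So the parse is doj.kru.vra.
Classifying each syllable: /doj/ (closed), /kru/ (open), /vra/ (open).
Closed syllables: 1.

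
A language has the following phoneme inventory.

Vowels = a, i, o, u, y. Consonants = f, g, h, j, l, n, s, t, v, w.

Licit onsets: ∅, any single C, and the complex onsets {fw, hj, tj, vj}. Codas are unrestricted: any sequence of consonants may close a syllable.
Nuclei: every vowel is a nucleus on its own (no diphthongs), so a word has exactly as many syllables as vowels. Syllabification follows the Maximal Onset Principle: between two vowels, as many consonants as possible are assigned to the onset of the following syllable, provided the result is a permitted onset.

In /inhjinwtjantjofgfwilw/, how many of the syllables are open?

Vowels present: i, i, a, o, i; each is a nucleus, giving 5 syllables.
Between /i/ (V1) and /i/ (V2): /nhj/; trying suffixes from longest down, /hj/ is the first permitted one, so coda /n/ | onset /hj/.
Between /i/ (V2) and /a/ (V3): cluster /nwtj/ — the longest permitted-onset suffix is /tj/; onset = /tj/, preceding coda = /nw/.
Between /a/ (V3) and /o/ (V4): cluster /ntj/ — the longest permitted-onset suffix is /tj/; onset = /tj/, preceding coda = /n/.
Between /o/ (V4) and /i/ (V5): /fgfw/ — longest licit onset from the right is /fw/, leaving /fg/ as coda.
Putting it together: in.hjinw.tjan.tjofg.fwilw.
Classifying each syllable: /in/ (closed), /hjinw/ (closed), /tjan/ (closed), /tjofg/ (closed), /fwilw/ (closed).
Open syllables: 0.

0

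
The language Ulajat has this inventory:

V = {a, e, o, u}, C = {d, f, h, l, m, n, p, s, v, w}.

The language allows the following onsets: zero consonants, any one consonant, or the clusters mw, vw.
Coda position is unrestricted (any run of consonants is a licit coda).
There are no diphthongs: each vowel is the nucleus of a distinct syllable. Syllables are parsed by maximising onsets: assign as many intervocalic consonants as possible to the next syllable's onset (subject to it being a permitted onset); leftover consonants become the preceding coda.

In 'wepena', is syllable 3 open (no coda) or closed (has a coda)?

Vowels present: e, e, a; each is a nucleus, giving 3 syllables.
V1 /e/ – V2 /e/: /p/ is a single consonant, so it becomes the next onset.
V2 /e/ – V3 /a/: /n/ is a single consonant, so it becomes the next onset.
Syllabification: we.pe.na.
Syllable 3 is /na/; it ends in its nucleus with no coda, so it is open.

open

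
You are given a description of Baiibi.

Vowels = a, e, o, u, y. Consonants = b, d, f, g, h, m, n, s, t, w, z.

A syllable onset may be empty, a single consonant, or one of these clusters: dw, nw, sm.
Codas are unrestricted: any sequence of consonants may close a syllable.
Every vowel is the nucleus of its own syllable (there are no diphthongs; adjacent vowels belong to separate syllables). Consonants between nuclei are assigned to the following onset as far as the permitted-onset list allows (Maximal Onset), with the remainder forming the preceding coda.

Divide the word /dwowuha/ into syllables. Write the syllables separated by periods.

dwo.wu.ha

The vowels are o, u, a — 3 nuclei, so 3 syllables.
σ1/σ2 boundary: just /w/ — single C goes to the following onset.
σ2/σ3 boundary: just /h/ — single C goes to the following onset.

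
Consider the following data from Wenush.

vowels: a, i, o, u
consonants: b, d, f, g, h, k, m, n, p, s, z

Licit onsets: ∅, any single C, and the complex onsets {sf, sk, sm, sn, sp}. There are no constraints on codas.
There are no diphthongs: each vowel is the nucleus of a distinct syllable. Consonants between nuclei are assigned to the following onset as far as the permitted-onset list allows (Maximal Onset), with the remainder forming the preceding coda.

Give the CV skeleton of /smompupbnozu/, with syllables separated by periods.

CCVC.CVCC.CV.CV

Nuclei (vowels): o, u, o, u → 4 syllables.
σ1/σ2 boundary: cluster /mp/ — the longest permitted-onset suffix is /p/; onset = /p/, preceding coda = /m/.
σ2/σ3 boundary: /pbn/ — longest licit onset from the right is /n/, leaving /pb/ as coda.
σ3/σ4 boundary: /z/ → onset of the next syllable (single consonants are always licit onsets).
Syllabification: smom.pupb.no.zu.
Mapping each syllable to C/V: /smom/ → CCVC, /pupb/ → CVCC, /no/ → CV, /zu/ → CV.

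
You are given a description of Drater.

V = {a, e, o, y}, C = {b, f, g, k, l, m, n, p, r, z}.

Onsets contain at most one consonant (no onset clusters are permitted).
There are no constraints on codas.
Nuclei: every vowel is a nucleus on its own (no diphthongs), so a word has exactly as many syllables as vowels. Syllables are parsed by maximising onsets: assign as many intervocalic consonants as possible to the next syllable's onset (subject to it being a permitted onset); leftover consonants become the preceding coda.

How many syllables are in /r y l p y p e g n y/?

The vowels are y, y, e, y — 4 nuclei, so 4 syllables.

4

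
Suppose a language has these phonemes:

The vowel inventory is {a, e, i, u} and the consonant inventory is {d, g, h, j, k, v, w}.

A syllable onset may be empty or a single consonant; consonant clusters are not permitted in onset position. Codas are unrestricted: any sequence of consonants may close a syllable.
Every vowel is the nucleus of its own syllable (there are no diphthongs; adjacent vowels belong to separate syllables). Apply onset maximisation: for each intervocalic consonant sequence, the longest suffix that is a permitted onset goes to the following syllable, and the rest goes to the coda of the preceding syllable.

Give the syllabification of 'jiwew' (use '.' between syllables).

Vowels present: i, e; each is a nucleus, giving 2 syllables.
/i…e/ gap (V1→V2): /w/ is a single consonant, so it becomes the next onset.

ji.wew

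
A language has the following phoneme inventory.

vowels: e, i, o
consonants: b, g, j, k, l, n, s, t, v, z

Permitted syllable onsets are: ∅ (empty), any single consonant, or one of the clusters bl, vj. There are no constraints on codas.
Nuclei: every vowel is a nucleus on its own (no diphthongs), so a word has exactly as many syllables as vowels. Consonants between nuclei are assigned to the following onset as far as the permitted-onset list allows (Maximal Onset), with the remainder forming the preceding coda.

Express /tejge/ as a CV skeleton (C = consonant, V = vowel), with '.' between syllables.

Nuclei (vowels): e, e → 2 syllables.
/e…e/ gap (V1→V2): /jg/ splits as /j/ + /g/ (/g/ is the longest suffix that is a licit onset).
Syllabification: tej.ge.
Mapping each syllable to C/V: /tej/ → CVC, /ge/ → CV.

CVC.CV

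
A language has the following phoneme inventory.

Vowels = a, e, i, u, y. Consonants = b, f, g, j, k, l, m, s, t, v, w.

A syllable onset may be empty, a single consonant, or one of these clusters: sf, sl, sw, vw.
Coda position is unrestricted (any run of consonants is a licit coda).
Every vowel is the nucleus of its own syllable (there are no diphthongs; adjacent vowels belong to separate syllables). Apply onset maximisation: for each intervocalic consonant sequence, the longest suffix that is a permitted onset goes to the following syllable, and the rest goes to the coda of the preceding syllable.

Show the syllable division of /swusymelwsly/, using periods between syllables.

swu.sy.melw.sly

Vowels present: u, y, e, y; each is a nucleus, giving 4 syllables.
Between /u/ (V1) and /y/ (V2): just /s/ — single C goes to the following onset.
Between /y/ (V2) and /e/ (V3): /m/ → onset of the next syllable (single consonants are always licit onsets).
Between /e/ (V3) and /y/ (V4): /lwsl/ — longest licit onset from the right is /sl/, leaving /lw/ as coda.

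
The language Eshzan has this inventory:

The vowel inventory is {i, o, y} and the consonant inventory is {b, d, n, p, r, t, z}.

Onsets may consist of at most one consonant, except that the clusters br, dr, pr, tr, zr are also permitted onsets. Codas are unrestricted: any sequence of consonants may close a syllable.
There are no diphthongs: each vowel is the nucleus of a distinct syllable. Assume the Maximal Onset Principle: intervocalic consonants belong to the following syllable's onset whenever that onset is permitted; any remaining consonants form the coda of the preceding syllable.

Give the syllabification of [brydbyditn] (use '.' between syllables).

Nuclei (vowels): y, y, i → 3 syllables.
/y…y/ gap (V1→V2): /db/; trying suffixes from longest down, /b/ is the first permitted one, so coda /d/ | onset /b/.
/y…i/ gap (V2→V3): just /d/ — single C goes to the following onset.

bryd.by.ditn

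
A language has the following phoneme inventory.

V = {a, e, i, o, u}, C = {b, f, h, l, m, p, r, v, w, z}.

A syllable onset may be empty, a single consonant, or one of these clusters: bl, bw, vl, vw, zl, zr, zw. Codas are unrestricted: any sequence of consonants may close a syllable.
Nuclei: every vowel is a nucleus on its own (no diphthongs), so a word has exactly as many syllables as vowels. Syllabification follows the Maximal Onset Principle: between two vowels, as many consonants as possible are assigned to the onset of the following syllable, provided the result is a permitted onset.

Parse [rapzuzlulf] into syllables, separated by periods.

Nuclei (vowels): a, u, u → 3 syllables.
/a…u/ gap (V1→V2): /pz/; trying suffixes from longest down, /z/ is the first permitted one, so coda /p/ | onset /z/.
/u…u/ gap (V2→V3): cluster /zl/ — /zl/ is itself a permitted onset, so the whole cluster goes right; preceding coda = ∅.

rap.zu.zlulf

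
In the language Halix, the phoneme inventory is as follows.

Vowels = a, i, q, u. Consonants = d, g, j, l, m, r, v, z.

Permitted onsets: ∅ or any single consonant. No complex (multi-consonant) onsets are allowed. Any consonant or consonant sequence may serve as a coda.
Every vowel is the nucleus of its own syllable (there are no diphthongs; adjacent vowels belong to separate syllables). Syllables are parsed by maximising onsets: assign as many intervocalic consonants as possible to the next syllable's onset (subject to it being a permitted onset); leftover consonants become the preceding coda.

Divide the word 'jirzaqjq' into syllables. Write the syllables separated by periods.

jir.za.q.jq

Vowels present: i, a, q, q; each is a nucleus, giving 4 syllables.
/i…a/ gap (V1→V2): /rz/; trying suffixes from longest down, /z/ is the first permitted one, so coda /r/ | onset /z/.
/a…q/ gap (V2→V3): nothing intervenes; syllable break is V.V.
/q…q/ gap (V3→V4): just /j/ — single C goes to the following onset.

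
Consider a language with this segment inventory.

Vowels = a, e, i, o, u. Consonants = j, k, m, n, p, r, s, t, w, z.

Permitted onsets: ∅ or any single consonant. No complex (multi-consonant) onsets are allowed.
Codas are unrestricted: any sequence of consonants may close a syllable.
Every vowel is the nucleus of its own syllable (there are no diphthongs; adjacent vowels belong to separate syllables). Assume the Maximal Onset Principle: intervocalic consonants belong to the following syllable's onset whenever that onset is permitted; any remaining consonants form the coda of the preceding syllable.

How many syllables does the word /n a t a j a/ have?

3

The vowels are a, a, a — 3 nuclei, so 3 syllables.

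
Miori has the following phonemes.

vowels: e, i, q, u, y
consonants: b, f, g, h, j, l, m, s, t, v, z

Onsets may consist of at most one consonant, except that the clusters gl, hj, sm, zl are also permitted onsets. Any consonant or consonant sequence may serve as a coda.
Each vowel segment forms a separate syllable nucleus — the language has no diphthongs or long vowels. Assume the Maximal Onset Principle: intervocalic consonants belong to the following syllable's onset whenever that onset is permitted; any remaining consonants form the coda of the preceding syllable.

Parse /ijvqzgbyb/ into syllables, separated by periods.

ij.vqzg.byb

Vowels present: i, q, y; each is a nucleus, giving 3 syllables.
V1 /i/ – V2 /q/: cluster /jv/ — the longest permitted-onset suffix is /v/; onset = /v/, preceding coda = /j/.
V2 /q/ – V3 /y/: cluster /zgb/ — the longest permitted-onset suffix is /b/; onset = /b/, preceding coda = /zg/.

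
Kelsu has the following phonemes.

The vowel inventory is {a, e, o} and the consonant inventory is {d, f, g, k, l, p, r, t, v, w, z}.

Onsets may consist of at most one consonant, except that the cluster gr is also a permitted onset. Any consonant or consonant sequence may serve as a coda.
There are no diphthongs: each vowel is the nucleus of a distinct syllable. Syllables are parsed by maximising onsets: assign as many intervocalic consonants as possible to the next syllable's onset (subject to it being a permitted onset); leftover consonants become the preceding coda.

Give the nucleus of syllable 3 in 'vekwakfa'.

Vowels present: e, a, a; each is a nucleus, giving 3 syllables.
The third nucleus (vowel 3 from the left) is /a/.

a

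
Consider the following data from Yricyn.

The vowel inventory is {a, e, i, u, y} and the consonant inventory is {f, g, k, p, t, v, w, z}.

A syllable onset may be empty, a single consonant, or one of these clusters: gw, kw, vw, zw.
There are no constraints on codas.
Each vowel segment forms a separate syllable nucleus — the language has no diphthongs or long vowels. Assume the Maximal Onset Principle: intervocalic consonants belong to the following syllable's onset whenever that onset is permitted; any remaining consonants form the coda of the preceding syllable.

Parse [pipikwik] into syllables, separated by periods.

The vowels are i, i, i — 3 nuclei, so 3 syllables.
σ1/σ2 boundary: /p/ is a single consonant, so it becomes the next onset.
σ2/σ3 boundary: /kw/ — entire cluster is a permitted onset → onset /kw/, coda ∅.

pi.pi.kwik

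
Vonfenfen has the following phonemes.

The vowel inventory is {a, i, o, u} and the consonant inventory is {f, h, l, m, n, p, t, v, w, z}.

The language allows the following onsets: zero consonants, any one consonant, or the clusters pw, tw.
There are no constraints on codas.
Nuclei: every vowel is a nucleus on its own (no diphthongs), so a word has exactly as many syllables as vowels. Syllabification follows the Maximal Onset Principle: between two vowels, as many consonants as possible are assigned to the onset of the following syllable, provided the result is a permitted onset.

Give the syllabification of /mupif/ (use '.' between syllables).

Nuclei (vowels): u, i → 2 syllables.
V1 /u/ – V2 /i/: /p/ → onset of the next syllable (single consonants are always licit onsets).

mu.pif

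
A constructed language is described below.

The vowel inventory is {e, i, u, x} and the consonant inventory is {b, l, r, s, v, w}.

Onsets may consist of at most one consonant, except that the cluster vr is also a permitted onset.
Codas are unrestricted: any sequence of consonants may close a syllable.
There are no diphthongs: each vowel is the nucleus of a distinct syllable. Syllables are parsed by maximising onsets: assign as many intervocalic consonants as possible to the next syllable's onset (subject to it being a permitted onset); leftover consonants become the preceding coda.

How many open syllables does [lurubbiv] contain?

1

Nuclei (vowels): u, u, i → 3 syllables.
/u…u/ gap (V1→V2): /r/ → onset of the next syllable (single consonants are always licit onsets).
/u…i/ gap (V2→V3): /bb/; trying suffixes from longest down, /b/ is the first permitted one, so coda /b/ | onset /b/.
Putting it together: lu.rub.biv.
Classifying each syllable: /lu/ (open), /rub/ (closed), /biv/ (closed).
Open syllables: 1.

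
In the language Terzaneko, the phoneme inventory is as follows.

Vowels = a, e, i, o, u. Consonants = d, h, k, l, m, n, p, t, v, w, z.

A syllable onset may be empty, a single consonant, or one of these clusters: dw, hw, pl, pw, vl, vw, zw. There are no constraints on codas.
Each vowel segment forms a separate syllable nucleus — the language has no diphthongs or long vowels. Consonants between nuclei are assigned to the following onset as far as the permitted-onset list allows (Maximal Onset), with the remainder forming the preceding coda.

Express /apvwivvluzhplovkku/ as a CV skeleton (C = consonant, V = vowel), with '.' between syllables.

Nuclei (vowels): a, i, u, o, u → 5 syllables.
σ1/σ2 boundary: cluster /pvw/ — the longest permitted-onset suffix is /vw/; onset = /vw/, preceding coda = /p/.
σ2/σ3 boundary: cluster /vvl/ — the longest permitted-onset suffix is /vl/; onset = /vl/, preceding coda = /v/.
σ3/σ4 boundary: /zhpl/ — longest licit onset from the right is /pl/, leaving /zh/ as coda.
σ4/σ5 boundary: cluster /vkk/ — the longest permitted-onset suffix is /k/; onset = /k/, preceding coda = /vk/.
Putting it together: ap.vwiv.vluzh.plovk.ku.
Mapping each syllable to C/V: /ap/ → VC, /vwiv/ → CCVC, /vluzh/ → CCVCC, /plovk/ → CCVCC, /ku/ → CV.

VC.CCVC.CCVCC.CCVCC.CV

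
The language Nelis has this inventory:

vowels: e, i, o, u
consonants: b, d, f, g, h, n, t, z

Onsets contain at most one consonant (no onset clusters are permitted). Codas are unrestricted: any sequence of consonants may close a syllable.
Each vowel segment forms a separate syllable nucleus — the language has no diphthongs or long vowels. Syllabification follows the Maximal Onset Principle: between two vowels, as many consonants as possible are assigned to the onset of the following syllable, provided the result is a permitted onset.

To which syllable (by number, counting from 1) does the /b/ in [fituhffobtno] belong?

Nuclei (vowels): i, u, o, o → 4 syllables.
σ1/σ2 boundary: /t/ is a single consonant, so it becomes the next onset.
σ2/σ3 boundary: /hff/; trying suffixes from longest down, /f/ is the first permitted one, so coda /hf/ | onset /f/.
σ3/σ4 boundary: /btn/ splits as /bt/ + /n/ (/n/ is the longest suffix that is a licit onset).
Result: fi.tuhf.fobt.no.
The /b/ is in the coda of syllable 3 (/fobt/).

3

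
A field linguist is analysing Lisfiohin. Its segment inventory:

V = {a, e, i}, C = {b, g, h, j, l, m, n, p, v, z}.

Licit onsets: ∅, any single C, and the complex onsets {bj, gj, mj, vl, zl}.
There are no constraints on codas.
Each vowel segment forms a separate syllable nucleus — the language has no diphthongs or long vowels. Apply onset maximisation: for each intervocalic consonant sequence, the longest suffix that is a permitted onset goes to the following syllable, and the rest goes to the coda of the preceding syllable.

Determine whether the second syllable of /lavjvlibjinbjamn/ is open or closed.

Vowels present: a, i, i, a; each is a nucleus, giving 4 syllables.
V1 /a/ – V2 /i/: /vjvl/; trying suffixes from longest down, /vl/ is the first permitted one, so coda /vj/ | onset /vl/.
V2 /i/ – V3 /i/: cluster /bj/ — /bj/ is itself a permitted onset, so the whole cluster goes right; preceding coda = ∅.
V3 /i/ – V4 /a/: cluster /nbj/ — the longest permitted-onset suffix is /bj/; onset = /bj/, preceding coda = /n/.
Result: lavj.vli.bjin.bjamn.
Syllable 2 is /vli/; it ends in its nucleus with no coda, so it is open.

open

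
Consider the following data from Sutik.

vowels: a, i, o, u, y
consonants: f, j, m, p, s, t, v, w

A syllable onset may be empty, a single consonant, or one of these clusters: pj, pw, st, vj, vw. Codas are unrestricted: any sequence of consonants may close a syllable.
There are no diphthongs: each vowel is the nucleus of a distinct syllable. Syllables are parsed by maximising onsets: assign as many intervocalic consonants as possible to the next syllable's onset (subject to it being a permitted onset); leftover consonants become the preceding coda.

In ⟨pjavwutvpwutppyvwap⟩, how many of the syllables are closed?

3

Vowels present: a, u, u, y, a; each is a nucleus, giving 5 syllables.
Between /a/ (V1) and /u/ (V2): cluster /vw/ — /vw/ is itself a permitted onset, so the whole cluster goes right; preceding coda = ∅.
Between /u/ (V2) and /u/ (V3): /tvpw/ splits as /tv/ + /pw/ (/pw/ is the longest suffix that is a licit onset).
Between /u/ (V3) and /y/ (V4): /tpp/ splits as /tp/ + /p/ (/p/ is the longest suffix that is a licit onset).
Between /y/ (V4) and /a/ (V5): cluster /vw/ — /vw/ is itself a permitted onset, so the whole cluster goes right; preceding coda = ∅.
Putting it together: pja.vwutv.pwutp.py.vwap.
Classifying each syllable: /pja/ (open), /vwutv/ (closed), /pwutp/ (closed), /py/ (open), /vwap/ (closed).
Closed syllables: 3.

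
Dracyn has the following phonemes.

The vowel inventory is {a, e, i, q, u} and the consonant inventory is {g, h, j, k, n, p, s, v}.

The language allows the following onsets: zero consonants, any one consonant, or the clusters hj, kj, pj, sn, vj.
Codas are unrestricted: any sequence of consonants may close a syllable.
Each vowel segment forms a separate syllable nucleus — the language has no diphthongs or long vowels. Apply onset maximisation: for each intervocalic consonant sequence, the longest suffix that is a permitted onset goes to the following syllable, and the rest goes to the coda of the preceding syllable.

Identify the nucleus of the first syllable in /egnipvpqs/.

e

The vowels are e, i, q — 3 nuclei, so 3 syllables.
The first nucleus (vowel 1 from the left) is /e/.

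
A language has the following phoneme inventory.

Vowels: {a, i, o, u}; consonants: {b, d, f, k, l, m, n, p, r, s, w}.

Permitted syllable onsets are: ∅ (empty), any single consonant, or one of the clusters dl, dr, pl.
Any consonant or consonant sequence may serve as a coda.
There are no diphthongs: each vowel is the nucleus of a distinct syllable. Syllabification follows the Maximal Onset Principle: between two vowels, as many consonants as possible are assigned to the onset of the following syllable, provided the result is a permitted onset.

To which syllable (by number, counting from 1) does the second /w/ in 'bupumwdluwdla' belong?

The vowels are u, u, u, a — 4 nuclei, so 4 syllables.
V1 /u/ – V2 /u/: /p/ → onset of the next syllable (single consonants are always licit onsets).
V2 /u/ – V3 /u/: /mwdl/ splits as /mw/ + /dl/ (/dl/ is the longest suffix that is a licit onset).
V3 /u/ – V4 /a/: /wdl/ — longest licit onset from the right is /dl/, leaving /w/ as coda.
Result: bu.pumw.dluw.dla.
The second /w/ is in the coda of syllable 3 (/dluw/).

3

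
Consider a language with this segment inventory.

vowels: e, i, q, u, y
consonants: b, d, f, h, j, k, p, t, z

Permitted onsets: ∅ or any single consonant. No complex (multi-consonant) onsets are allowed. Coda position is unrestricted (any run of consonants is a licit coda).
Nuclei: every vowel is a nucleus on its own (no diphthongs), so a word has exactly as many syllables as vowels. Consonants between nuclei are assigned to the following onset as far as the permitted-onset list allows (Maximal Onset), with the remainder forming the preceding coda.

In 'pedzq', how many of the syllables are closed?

1

The vowels are e, q — 2 nuclei, so 2 syllables.
σ1/σ2 boundary: /dz/; trying suffixes from longest down, /z/ is the first permitted one, so coda /d/ | onset /z/.
Result: ped.zq.
Classifying each syllable: /ped/ (closed), /zq/ (open).
Closed syllables: 1.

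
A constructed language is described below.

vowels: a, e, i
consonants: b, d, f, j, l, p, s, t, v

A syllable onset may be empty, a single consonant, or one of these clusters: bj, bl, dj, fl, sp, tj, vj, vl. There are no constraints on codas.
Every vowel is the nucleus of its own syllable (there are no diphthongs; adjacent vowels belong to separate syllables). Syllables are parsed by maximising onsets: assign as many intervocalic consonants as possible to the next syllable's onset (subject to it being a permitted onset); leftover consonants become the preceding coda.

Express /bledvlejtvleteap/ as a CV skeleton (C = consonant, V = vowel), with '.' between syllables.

The vowels are e, e, e, e, a — 5 nuclei, so 5 syllables.
σ1/σ2 boundary: /dvl/ splits as /d/ + /vl/ (/vl/ is the longest suffix that is a licit onset).
σ2/σ3 boundary: /jtvl/; trying suffixes from longest down, /vl/ is the first permitted one, so coda /jt/ | onset /vl/.
σ3/σ4 boundary: /t/ → onset of the next syllable (single consonants are always licit onsets).
σ4/σ5 boundary: hiatus — the boundary sits between the two vowels.
Syllabification: bled.vlejt.vle.te.ap.
Mapping each syllable to C/V: /bled/ → CCVC, /vlejt/ → CCVCC, /vle/ → CCV, /te/ → CV, /ap/ → VC.

CCVC.CCVCC.CCV.CV.VC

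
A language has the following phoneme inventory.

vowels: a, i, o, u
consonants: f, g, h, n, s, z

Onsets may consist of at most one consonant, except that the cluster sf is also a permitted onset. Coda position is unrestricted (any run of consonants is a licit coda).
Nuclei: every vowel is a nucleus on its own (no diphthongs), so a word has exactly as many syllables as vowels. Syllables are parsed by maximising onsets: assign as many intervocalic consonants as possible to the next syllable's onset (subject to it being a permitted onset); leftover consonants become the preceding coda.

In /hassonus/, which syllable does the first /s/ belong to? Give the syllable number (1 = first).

Vowels present: a, o, u; each is a nucleus, giving 3 syllables.
Between /a/ (V1) and /o/ (V2): /ss/ splits as /s/ + /s/ (/s/ is the longest suffix that is a licit onset).
Between /o/ (V2) and /u/ (V3): /n/ is a single consonant, so it becomes the next onset.
So the parse is has.so.nus.
The first /s/ is in the coda of syllable 1 (/has/).

1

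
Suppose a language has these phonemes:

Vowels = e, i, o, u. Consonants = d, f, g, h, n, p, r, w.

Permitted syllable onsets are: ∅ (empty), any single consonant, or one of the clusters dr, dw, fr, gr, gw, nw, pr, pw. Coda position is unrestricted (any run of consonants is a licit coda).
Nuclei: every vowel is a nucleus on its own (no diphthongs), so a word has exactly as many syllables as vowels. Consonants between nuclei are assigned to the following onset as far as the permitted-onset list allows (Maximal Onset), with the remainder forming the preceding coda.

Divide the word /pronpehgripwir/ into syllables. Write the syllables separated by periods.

pron.peh.gri.pwir

Vowels present: o, e, i, i; each is a nucleus, giving 4 syllables.
Between /o/ (V1) and /e/ (V2): /np/; trying suffixes from longest down, /p/ is the first permitted one, so coda /n/ | onset /p/.
Between /e/ (V2) and /i/ (V3): /hgr/ splits as /h/ + /gr/ (/gr/ is the longest suffix that is a licit onset).
Between /i/ (V3) and /i/ (V4): /pw/ is a licit onset in full, so it all attaches to the next syllable.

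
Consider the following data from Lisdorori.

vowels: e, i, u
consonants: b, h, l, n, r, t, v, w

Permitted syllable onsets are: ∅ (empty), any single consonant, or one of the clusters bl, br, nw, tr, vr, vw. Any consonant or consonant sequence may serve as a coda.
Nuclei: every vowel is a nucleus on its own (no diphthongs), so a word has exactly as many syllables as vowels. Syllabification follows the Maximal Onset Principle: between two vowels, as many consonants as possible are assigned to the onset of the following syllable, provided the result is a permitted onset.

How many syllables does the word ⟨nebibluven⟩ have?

4

Nuclei (vowels): e, i, u, e → 4 syllables.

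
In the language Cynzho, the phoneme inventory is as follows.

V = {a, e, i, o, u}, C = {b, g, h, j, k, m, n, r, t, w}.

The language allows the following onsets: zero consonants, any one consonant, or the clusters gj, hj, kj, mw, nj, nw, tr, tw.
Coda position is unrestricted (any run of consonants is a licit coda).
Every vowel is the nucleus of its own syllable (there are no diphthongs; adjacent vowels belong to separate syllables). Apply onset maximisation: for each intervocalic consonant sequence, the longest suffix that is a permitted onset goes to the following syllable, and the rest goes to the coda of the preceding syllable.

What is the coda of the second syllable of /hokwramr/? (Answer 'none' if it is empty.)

mr

Vowels present: o, a; each is a nucleus, giving 2 syllables.
V1 /o/ – V2 /a/: /kwr/ splits as /kw/ + /r/ (/r/ is the longest suffix that is a licit onset).
So the parse is hokw.ramr.
Syllable 2 is /ramr/: onset /r/, nucleus /a/, coda /mr/.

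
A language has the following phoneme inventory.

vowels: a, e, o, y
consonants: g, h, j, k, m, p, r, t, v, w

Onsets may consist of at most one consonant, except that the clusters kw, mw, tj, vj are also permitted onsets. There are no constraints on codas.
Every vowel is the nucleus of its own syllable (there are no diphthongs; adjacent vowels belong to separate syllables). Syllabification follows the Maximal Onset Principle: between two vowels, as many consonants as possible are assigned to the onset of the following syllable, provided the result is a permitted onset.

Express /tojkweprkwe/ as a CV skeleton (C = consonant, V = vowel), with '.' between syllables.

CVC.CCVCC.CCV

Nuclei (vowels): o, e, e → 3 syllables.
/o…e/ gap (V1→V2): /jkw/ splits as /j/ + /kw/ (/kw/ is the longest suffix that is a licit onset).
/e…e/ gap (V2→V3): /prkw/ splits as /pr/ + /kw/ (/kw/ is the longest suffix that is a licit onset).
Putting it together: toj.kwepr.kwe.
Mapping each syllable to C/V: /toj/ → CVC, /kwepr/ → CCVCC, /kwe/ → CCV.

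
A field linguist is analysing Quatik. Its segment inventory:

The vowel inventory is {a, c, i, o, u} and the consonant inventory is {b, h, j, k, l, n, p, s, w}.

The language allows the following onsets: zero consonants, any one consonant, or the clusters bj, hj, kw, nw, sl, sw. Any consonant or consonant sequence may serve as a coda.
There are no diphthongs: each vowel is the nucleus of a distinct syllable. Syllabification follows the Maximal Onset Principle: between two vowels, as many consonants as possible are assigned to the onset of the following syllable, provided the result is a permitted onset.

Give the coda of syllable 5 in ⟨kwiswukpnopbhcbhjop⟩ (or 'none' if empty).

Vowels present: i, u, o, c, o; each is a nucleus, giving 5 syllables.
σ1/σ2 boundary: /sw/ is a licit onset in full, so it all attaches to the next syllable.
σ2/σ3 boundary: cluster /kpn/ — the longest permitted-onset suffix is /n/; onset = /n/, preceding coda = /kp/.
σ3/σ4 boundary: /pbh/ splits as /pb/ + /h/ (/h/ is the longest suffix that is a licit onset).
σ4/σ5 boundary: /bhj/ — longest licit onset from the right is /hj/, leaving /b/ as coda.
Putting it together: kwi.swukp.nopb.hcb.hjop.
Syllable 5 is /hjop/: onset /hj/, nucleus /o/, coda /p/.

p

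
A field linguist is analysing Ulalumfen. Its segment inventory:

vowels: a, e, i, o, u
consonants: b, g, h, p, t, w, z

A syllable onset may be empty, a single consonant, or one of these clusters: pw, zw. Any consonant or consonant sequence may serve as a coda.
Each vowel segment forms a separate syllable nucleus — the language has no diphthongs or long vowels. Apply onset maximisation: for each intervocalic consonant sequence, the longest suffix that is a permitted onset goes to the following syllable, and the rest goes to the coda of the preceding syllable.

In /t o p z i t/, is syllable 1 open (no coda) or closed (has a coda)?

closed

The vowels are o, i — 2 nuclei, so 2 syllables.
σ1/σ2 boundary: cluster /pz/ — the longest permitted-onset suffix is /z/; onset = /z/, preceding coda = /p/.
Syllabification: top.zit.
Syllable 1 is /top/ with coda /p/, so it is closed.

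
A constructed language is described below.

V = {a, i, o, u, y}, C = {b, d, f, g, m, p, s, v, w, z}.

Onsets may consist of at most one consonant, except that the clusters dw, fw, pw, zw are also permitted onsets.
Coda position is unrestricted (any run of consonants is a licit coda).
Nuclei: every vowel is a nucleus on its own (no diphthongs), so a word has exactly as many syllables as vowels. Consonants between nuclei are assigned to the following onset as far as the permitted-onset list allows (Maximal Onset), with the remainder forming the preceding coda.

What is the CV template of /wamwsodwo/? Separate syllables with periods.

CVCC.CV.CCV

The vowels are a, o, o — 3 nuclei, so 3 syllables.
/a…o/ gap (V1→V2): /mws/ — longest licit onset from the right is /s/, leaving /mw/ as coda.
/o…o/ gap (V2→V3): /dw/ is a licit onset in full, so it all attaches to the next syllable.
So the parse is wamw.so.dwo.
Mapping each syllable to C/V: /wamw/ → CVCC, /so/ → CV, /dwo/ → CCV.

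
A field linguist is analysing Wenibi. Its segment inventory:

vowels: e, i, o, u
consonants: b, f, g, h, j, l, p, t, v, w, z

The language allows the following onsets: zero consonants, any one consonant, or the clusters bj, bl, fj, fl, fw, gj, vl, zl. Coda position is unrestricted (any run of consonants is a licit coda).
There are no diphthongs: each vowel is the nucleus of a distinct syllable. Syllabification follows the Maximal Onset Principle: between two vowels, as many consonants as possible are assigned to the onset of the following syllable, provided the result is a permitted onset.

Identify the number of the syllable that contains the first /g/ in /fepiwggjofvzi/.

Nuclei (vowels): e, i, o, i → 4 syllables.
/e…i/ gap (V1→V2): /p/ is a single consonant, so it becomes the next onset.
/i…o/ gap (V2→V3): cluster /wggj/ — the longest permitted-onset suffix is /gj/; onset = /gj/, preceding coda = /wg/.
/o…i/ gap (V3→V4): /fvz/ — longest licit onset from the right is /z/, leaving /fv/ as coda.
Putting it together: fe.piwg.gjofv.zi.
The first /g/ is in the coda of syllable 2 (/piwg/).

2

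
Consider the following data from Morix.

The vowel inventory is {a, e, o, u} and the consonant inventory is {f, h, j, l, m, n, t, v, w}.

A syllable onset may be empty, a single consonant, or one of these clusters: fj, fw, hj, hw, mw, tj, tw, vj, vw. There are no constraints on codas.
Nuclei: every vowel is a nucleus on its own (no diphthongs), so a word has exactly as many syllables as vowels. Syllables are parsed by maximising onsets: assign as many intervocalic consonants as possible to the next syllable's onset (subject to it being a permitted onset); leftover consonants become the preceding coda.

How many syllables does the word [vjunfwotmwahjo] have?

4

Nuclei (vowels): u, o, a, o → 4 syllables.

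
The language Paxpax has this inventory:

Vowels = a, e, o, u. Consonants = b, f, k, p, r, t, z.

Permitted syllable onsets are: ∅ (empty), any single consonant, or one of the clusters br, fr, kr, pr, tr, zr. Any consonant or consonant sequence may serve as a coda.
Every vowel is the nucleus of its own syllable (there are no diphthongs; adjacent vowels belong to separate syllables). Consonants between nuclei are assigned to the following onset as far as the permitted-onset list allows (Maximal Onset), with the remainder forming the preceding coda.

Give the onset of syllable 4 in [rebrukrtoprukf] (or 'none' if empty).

pr

Vowels present: e, u, o, u; each is a nucleus, giving 4 syllables.
/e…u/ gap (V1→V2): /br/ is a licit onset in full, so it all attaches to the next syllable.
/u…o/ gap (V2→V3): /krt/ — longest licit onset from the right is /t/, leaving /kr/ as coda.
/o…u/ gap (V3→V4): /pr/ is a licit onset in full, so it all attaches to the next syllable.
Putting it together: re.brukr.to.prukf.
Syllable 4 is /prukf/: onset /pr/, nucleus /u/, coda /kf/.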